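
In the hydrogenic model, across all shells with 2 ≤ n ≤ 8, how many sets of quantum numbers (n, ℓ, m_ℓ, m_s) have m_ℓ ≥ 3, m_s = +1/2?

35

Per-shell orbital counts meeting the constraint:
n=4 → 1; n=5 → 3; n=6 → 6; n=7 → 10; n=8 → 15.
Orbitals: 1 + 3 + 6 + 10 + 15 = 35. With m_s fixed to +1/2 there is one state per orbital, so 35 states.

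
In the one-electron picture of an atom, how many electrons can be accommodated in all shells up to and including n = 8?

408

Total orbitals = 1² + 2² + 3² + 4² + 5² + 6² + 7² + 8² = 204. Doubling for spin gives 408 electrons.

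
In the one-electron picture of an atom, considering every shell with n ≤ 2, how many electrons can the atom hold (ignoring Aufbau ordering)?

10

Total orbitals = 1² + 2² = 5. Doubling for spin gives 10 electrons.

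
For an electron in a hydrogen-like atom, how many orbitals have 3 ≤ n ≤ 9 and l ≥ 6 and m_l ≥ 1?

Count contributing orbitals for each principal shell:
n=7 → 6; n=8 → 13; n=9 → 21.
Total orbitals: 6 + 13 + 21 = 40.

40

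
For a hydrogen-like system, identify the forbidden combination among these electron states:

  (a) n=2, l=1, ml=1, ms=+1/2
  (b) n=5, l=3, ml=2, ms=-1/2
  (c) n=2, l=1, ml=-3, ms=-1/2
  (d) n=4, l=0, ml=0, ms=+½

(c) has |ml| = 3 > l = 1, violating −l ≤ ml ≤ l.
The remaining sets (a), (b), (d) satisfy all four rules.

(c)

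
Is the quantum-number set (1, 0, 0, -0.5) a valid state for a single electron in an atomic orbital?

Valid

n = 1 is a positive integer. l = 0 satisfies 0 ≤ l ≤ n−1 = 0. ml = 0 lies in the range −l … +l (here 0). ms = -1/2 is one of ±1/2.
All four constraints are satisfied.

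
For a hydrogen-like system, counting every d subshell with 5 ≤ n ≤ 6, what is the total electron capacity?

A d subshell (l = 2) exists for every n ≥ 3, so shells n = 5, 6 each contribute one — 2 subshells.
Since each d subshell holds 2(2·2+1) = 10 electrons, the total is 2 × 10 = 20.

20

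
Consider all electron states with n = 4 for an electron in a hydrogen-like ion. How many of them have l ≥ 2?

The (l, ml) pairs meeting l ≥ 2 give: l=2 → 5; l=3 → 7.
Orbitals: 5 + 7 = 12. Each orbital carries two spin states, so 12 × 2 = 24 states.

24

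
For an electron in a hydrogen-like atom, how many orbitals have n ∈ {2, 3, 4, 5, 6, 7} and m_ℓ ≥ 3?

Per-shell orbital counts meeting the constraint:
n=4 → 1; n=5 → 3; n=6 → 6; n=7 → 10.
Total orbitals: 1 + 3 + 6 + 10 = 20.

20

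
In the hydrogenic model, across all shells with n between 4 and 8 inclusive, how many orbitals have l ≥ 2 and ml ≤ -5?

Per-shell orbital counts meeting the constraint:
n=6 → 1; n=7 → 3; n=8 → 6.
Total orbitals: 1 + 3 + 6 = 10.

10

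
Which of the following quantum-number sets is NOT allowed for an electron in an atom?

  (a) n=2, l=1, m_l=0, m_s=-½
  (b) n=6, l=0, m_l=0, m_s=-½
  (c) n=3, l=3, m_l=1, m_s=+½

(c) has l = 3 ≥ n = 3, violating 0 ≤ l ≤ n−1.
The remaining sets (a), (b) satisfy all four rules.

(c)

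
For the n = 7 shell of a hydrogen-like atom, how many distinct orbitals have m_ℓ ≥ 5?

3

Go through ℓ = 0, …, 6 (the values permitted for n = 7).
Contributions: ℓ=5 → 1; ℓ=6 → 2.
Total orbitals: 1 + 2 = 3.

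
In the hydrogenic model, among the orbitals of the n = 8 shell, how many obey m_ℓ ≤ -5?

Orbitals with m_ℓ ≤ -5, by ℓ: ℓ=5 → 1; ℓ=6 → 2; ℓ=7 → 3.
Total orbitals: 1 + 2 + 3 = 6.

6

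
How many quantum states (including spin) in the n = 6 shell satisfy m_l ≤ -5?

The (l, m_l) pairs meeting m_l ≤ -5 give: l=5 → 1.
Orbitals: 1. Each orbital carries two spin states, so 1 × 2 = 2 states.

2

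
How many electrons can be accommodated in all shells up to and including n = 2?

Total orbitals = 1² + 2² = 5. Doubling for spin gives 10 electrons.

10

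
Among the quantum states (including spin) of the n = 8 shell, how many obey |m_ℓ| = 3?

20

For n = 8, ℓ ranges over 0 … 7.
Orbitals with |m_ℓ| = 3, by ℓ: ℓ=3 → 2; ℓ=4 → 2; ℓ=5 → 2; ℓ=6 → 2; ℓ=7 → 2.
Orbitals: 2 + 2 + 2 + 2 + 2 = 10. Each orbital carries two spin states, so 10 × 2 = 20 states.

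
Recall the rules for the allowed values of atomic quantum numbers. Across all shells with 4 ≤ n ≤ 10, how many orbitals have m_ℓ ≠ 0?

322

Per-shell orbital counts meeting the constraint:
n=4 → 12; n=5 → 20; n=6 → 30; n=7 → 42; n=8 → 56; n=9 → 72; n=10 → 90.
Total orbitals: 12 + 20 + 30 + 42 + 56 + 72 + 90 = 322.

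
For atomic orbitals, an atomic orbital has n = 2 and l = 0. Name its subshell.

2s

l = 0 corresponds to the letter 's', so the subshell is 2s.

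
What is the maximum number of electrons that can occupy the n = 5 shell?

50

A shell holds 2n² electrons: 2 × 5² = 2 × 25 = 50.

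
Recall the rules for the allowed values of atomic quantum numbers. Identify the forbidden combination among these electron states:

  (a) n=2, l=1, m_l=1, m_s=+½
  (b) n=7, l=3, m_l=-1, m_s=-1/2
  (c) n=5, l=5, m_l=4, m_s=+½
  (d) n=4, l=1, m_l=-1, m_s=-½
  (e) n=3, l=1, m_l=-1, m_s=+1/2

(c) has l = 5 ≥ n = 5, violating 0 ≤ l ≤ n−1.
The remaining sets (a), (b), (d), (e) satisfy all four rules.

(c)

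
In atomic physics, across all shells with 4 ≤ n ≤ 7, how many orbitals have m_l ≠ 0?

104

Work shell by shell — for each n, count the (l, m_l) pairs that satisfy m_l ≠ 0:
n=4 → 12; n=5 → 20; n=6 → 30; n=7 → 42.
Total orbitals: 12 + 20 + 30 + 42 = 104.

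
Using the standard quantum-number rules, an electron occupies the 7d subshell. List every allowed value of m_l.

-2, -1, 0, 1, 2

The 7d subshell has l = 2, and m_l takes every integer from −l to +l. With l = 2 that gives the 5 values -2, -1, 0, 1, 2.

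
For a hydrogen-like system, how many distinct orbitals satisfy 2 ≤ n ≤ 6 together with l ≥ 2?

Work shell by shell — for each n, count the (l, m_l) pairs that satisfy l ≥ 2:
n=3 → 5; n=4 → 12; n=5 → 21; n=6 → 32.
Total orbitals: 5 + 12 + 21 + 32 = 70.

70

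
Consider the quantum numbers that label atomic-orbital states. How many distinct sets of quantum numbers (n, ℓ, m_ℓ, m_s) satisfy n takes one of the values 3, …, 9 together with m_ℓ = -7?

6

For each n in the range, tally the orbitals obeying m_ℓ = -7:
n=8 → 1; n=9 → 2.
Orbitals: 1 + 2 = 3. Including both spin states (m_s = ±1/2) gives 2 × 3 = 6 states.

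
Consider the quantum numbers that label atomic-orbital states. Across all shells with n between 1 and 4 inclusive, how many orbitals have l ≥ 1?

For each n in the range, tally the orbitals obeying l ≥ 1:
n=2 → 3; n=3 → 8; n=4 → 15.
Total orbitals: 3 + 8 + 15 = 26.

26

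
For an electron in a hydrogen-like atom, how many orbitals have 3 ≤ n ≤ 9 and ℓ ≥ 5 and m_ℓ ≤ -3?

Work shell by shell — for each n, count the (ℓ, m_ℓ) pairs that satisfy ℓ ≥ 5 and m_ℓ ≤ -3:
n=6 → 3; n=7 → 7; n=8 → 12; n=9 → 18.
Total orbitals: 3 + 7 + 12 + 18 = 40.

40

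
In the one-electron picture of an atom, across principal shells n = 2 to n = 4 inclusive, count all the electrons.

58

Shell n has n² orbitals: 2²=4 + 3²=9 + 4²=16 = 29 orbitals.
Two spin states per orbital: 2 × 29 = 58 electrons.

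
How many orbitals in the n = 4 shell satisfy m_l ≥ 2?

The n = 4 shell has l = 0 through 3; check each.
Contributions: l=2 → 1; l=3 → 2.
Total orbitals: 1 + 2 = 3.

3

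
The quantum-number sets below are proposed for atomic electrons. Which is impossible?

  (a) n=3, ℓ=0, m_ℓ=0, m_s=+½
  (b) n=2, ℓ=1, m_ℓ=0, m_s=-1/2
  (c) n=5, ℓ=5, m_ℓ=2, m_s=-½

(c)

(c) has ℓ = 5 ≥ n = 5, violating 0 ≤ ℓ ≤ n−1.
The remaining sets (a), (b) satisfy all four rules.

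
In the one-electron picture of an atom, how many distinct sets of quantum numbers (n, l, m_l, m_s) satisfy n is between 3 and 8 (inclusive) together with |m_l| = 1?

108

Work shell by shell — for each n, count the (l, m_l) pairs that satisfy |m_l| = 1:
n=3 → 4; n=4 → 6; n=5 → 8; n=6 → 10; n=7 → 12; n=8 → 14.
Orbitals: 4 + 6 + 8 + 10 + 12 + 14 = 54. Including both spin states (m_s = ±1/2) gives 2 × 54 = 108 states.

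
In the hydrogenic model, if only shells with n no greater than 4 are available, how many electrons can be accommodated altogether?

60

Total orbitals = 1² + 2² + 3² + 4² = 30. Doubling for spin gives 60 electrons.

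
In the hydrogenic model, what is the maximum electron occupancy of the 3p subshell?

A subshell with ℓ = 1 has 2ℓ+1 = 3 orbitals, each holding 2 electrons (spin ±1/2), so 3 × 2 = 6.

6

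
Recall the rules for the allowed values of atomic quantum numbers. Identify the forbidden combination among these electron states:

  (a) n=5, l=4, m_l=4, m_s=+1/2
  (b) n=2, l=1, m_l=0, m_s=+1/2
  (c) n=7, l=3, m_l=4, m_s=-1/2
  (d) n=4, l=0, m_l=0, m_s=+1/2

(c) has |m_l| = 4 > l = 3, violating −l ≤ m_l ≤ l.
The remaining sets (a), (b), (d) satisfy all four rules.

(c)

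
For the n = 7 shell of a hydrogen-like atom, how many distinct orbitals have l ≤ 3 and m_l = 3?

1

The n = 7 shell has l = 0 through 6; check each.
Contributions: l=3 → 1.
Total orbitals: 1.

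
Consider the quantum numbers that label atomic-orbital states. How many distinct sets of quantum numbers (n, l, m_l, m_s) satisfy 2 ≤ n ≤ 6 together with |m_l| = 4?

12

Per-shell orbital counts meeting the constraint:
n=5 → 2; n=6 → 4.
Orbitals: 2 + 4 = 6. Including both spin states (m_s = ±1/2) gives 2 × 6 = 12 states.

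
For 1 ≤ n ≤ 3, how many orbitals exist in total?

Total orbitals = 1² + 2² + 3² = 14.

14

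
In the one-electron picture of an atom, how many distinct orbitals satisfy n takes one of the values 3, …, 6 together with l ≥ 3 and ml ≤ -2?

16

Work shell by shell — for each n, count the (l, ml) pairs that satisfy l ≥ 3 and ml ≤ -2:
n=4 → 2; n=5 → 5; n=6 → 9.
Total orbitals: 2 + 5 + 9 = 16.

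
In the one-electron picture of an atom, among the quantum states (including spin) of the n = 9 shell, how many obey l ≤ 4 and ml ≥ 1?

20

Go through l = 0, …, 8 (the values permitted for n = 9).
Contributions: l=1 → 1; l=2 → 2; l=3 → 3; l=4 → 4.
Orbitals: 1 + 2 + 3 + 4 = 10. Each orbital carries two spin states, so 10 × 2 = 20 states.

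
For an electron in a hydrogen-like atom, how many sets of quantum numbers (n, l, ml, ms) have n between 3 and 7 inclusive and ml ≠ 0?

220

For each n in the range, tally the orbitals obeying ml ≠ 0:
n=3 → 6; n=4 → 12; n=5 → 20; n=6 → 30; n=7 → 42.
Orbitals: 6 + 12 + 20 + 30 + 42 = 110. Including both spin states (ms = ±1/2) gives 2 × 110 = 220 states.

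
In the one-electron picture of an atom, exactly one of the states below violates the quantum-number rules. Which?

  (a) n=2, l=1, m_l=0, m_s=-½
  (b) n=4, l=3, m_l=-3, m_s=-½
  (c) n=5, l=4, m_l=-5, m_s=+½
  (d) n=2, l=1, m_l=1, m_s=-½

(c)

(c) has |m_l| = 5 > l = 4, violating −l ≤ m_l ≤ l.
The remaining sets (a), (b), (d) satisfy all four rules.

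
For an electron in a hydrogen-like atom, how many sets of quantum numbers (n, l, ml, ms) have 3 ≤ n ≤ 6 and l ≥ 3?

100

Work shell by shell — for each n, count the (l, ml) pairs that satisfy l ≥ 3:
n=4 → 7; n=5 → 16; n=6 → 27.
Orbitals: 7 + 16 + 27 = 50. Including both spin states (ms = ±1/2) gives 2 × 50 = 100 states.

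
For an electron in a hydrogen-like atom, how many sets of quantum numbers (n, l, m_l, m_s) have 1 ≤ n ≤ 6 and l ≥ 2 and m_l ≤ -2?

40

Go shell by shell, enumerating (l, m_l) with l ≥ 2 and m_l ≤ -2:
n=3 → 1; n=4 → 3; n=5 → 6; n=6 → 10.
Orbitals: 1 + 3 + 6 + 10 = 20. Including both spin states (m_s = ±1/2) gives 2 × 20 = 40 states.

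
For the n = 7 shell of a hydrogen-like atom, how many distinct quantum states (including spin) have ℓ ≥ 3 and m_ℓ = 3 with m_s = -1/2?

4

Contributions: ℓ=3 → 1; ℓ=4 → 1; ℓ=5 → 1; ℓ=6 → 1.
Orbitals: 1 + 1 + 1 + 1 = 4. With m_s fixed to a single value there is one state per orbital, giving 4 states.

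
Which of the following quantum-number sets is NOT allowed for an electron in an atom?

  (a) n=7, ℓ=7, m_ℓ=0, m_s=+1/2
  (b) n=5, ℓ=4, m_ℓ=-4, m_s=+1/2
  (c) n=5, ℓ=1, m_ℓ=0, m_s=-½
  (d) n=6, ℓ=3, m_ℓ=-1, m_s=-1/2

(a)

(a) has ℓ = 7 ≥ n = 7, violating 0 ≤ ℓ ≤ n−1.
The remaining sets (b), (c), (d) satisfy all four rules.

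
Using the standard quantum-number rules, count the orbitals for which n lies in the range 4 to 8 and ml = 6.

Count contributing orbitals for each principal shell:
n=7 → 1; n=8 → 2.
Total orbitals: 1 + 2 = 3.

3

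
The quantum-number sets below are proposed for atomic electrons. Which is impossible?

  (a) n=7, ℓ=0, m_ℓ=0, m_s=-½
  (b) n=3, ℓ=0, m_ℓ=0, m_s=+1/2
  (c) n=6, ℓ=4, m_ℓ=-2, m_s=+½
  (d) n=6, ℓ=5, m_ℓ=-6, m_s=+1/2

(d) has |m_ℓ| = 6 > ℓ = 5, violating −ℓ ≤ m_ℓ ≤ ℓ.
The remaining sets (a), (b), (c) satisfy all four rules.

(d)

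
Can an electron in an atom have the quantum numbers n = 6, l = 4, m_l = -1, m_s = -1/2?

Yes

n = 6 is a positive integer. l = 4 satisfies 0 ≤ l ≤ n−1 = 5. m_l = -1 lies in the range −l … +l (here −4 … 4). m_s = -1/2 is one of ±1/2.
All four constraints are satisfied.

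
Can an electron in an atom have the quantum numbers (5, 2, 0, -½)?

n = 5 is a positive integer. l = 2 satisfies 0 ≤ l ≤ n−1 = 4. ml = 0 lies in the range −l … +l (here −2 … 2). ms = -1/2 is one of ±1/2.
All four constraints are satisfied.

Valid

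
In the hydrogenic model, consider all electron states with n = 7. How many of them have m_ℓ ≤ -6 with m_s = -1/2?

The n = 7 shell has ℓ = 0 through 6; check each.
Orbitals with m_ℓ ≤ -6, by ℓ: ℓ=6 → 1.
Orbitals: 1. With m_s fixed to a single value there is one state per orbital, giving 1 state.

1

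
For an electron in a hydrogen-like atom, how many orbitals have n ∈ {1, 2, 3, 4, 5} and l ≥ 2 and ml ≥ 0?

Treat each shell separately and count matching orbitals:
n=3 → 3; n=4 → 7; n=5 → 12.
Total orbitals: 3 + 7 + 12 = 22.

22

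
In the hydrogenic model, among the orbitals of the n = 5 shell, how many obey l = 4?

9

The (l, m_l) pairs meeting l = 4 give: l=4 → 9.
Total orbitals: 9.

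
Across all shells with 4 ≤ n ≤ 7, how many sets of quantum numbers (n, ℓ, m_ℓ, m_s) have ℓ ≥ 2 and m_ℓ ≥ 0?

124

Work shell by shell — for each n, count the (ℓ, m_ℓ) pairs that satisfy ℓ ≥ 2 and m_ℓ ≥ 0:
n=4 → 7; n=5 → 12; n=6 → 18; n=7 → 25.
Orbitals: 7 + 12 + 18 + 25 = 62. Including both spin states (m_s = ±1/2) gives 2 × 62 = 124 states.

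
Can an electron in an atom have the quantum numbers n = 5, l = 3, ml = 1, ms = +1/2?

Valid

n = 5 is a positive integer. l = 3 satisfies 0 ≤ l ≤ n−1 = 4. ml = 1 lies in the range −l … +l (here −3 … 3). ms = +1/2 is one of ±1/2.
All four constraints are satisfied.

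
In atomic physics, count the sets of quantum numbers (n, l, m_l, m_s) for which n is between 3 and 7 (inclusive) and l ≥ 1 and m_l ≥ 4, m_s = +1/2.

10

Go shell by shell, enumerating (l, m_l) with l ≥ 1 and m_l ≥ 4:
n=5 → 1; n=6 → 3; n=7 → 6.
Orbitals: 1 + 3 + 6 = 10. With m_s fixed to +1/2 there is one state per orbital, so 10 states.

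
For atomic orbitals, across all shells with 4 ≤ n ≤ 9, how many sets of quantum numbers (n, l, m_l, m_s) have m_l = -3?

Per-shell orbital counts meeting the constraint:
n=4 → 1; n=5 → 2; n=6 → 3; n=7 → 4; n=8 → 5; n=9 → 6.
Orbitals: 1 + 2 + 3 + 4 + 5 + 6 = 21. Including both spin states (m_s = ±1/2) gives 2 × 21 = 42 states.

42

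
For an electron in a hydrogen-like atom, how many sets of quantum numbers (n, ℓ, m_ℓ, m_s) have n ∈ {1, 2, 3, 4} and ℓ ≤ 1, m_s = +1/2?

13

Treat each shell separately and count matching orbitals:
n=1 → 1; n=2 → 4; n=3 → 4; n=4 → 4.
Orbitals: 1 + 4 + 4 + 4 = 13. With m_s fixed to +1/2 there is one state per orbital, so 13 states.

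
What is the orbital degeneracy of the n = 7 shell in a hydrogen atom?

The n = 7 shell contains n² = 7² = 49 orbitals.

49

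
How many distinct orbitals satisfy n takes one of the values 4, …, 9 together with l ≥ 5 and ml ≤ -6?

10

Per-shell orbital counts meeting the constraint:
n=7 → 1; n=8 → 3; n=9 → 6.
Total orbitals: 1 + 3 + 6 = 10.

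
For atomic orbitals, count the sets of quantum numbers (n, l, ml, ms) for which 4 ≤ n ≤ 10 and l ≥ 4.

Work shell by shell — for each n, count the (l, ml) pairs that satisfy l ≥ 4:
n=5 → 9; n=6 → 20; n=7 → 33; n=8 → 48; n=9 → 65; n=10 → 84.
Orbitals: 9 + 20 + 33 + 48 + 65 + 84 = 259. Including both spin states (ms = ±1/2) gives 2 × 259 = 518 states.

518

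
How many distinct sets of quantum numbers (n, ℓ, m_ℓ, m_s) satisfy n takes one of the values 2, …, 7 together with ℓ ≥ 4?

124

Work shell by shell — for each n, count the (ℓ, m_ℓ) pairs that satisfy ℓ ≥ 4:
n=5 → 9; n=6 → 20; n=7 → 33.
Orbitals: 9 + 20 + 33 = 62. Including both spin states (m_s = ±1/2) gives 2 × 62 = 124 states.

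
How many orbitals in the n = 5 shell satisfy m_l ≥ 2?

6

For n = 5, l ranges over 0 … 4.
Orbitals with m_l ≥ 2, by l: l=2 → 1; l=3 → 2; l=4 → 3.
Total orbitals: 1 + 2 + 3 = 6.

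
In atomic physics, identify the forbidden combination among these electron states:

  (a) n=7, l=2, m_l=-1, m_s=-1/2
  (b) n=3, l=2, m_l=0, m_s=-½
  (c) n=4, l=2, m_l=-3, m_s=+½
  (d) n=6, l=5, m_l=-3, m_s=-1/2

(c)

(c) has |m_l| = 3 > l = 2, violating −l ≤ m_l ≤ l.
The remaining sets (a), (b), (d) satisfy all four rules.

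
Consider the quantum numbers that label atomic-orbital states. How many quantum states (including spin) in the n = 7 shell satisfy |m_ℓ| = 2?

20

Go through ℓ = 0, …, 6 (the values permitted for n = 7).
Orbitals with |m_ℓ| = 2, by ℓ: ℓ=2 → 2; ℓ=3 → 2; ℓ=4 → 2; ℓ=5 → 2; ℓ=6 → 2.
Orbitals: 2 + 2 + 2 + 2 + 2 = 10. Each orbital carries two spin states, so 10 × 2 = 20 states.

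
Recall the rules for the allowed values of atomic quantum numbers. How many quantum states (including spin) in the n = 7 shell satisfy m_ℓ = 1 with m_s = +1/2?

The (ℓ, m_ℓ) pairs meeting m_ℓ = 1 give: ℓ=1 → 1; ℓ=2 → 1; ℓ=3 → 1; ℓ=4 → 1; ℓ=5 → 1; ℓ=6 → 1.
Orbitals: 1 + 1 + 1 + 1 + 1 + 1 = 6. With m_s fixed to a single value there is one state per orbital, giving 6 states.

6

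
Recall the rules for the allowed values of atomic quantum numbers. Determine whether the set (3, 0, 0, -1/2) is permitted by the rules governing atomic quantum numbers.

n = 3 is a positive integer. l = 0 satisfies 0 ≤ l ≤ n−1 = 2. m_l = 0 lies in the range −l … +l (here 0). m_s = -1/2 is one of ±1/2.
All four constraints are satisfied.

Yes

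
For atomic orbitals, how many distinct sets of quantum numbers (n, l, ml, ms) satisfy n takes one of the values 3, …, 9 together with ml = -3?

Per-shell orbital counts meeting the constraint:
n=4 → 1; n=5 → 2; n=6 → 3; n=7 → 4; n=8 → 5; n=9 → 6.
Orbitals: 1 + 2 + 3 + 4 + 5 + 6 = 21. Including both spin states (ms = ±1/2) gives 2 × 21 = 42 states.

42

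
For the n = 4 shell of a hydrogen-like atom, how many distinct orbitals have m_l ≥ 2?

For n = 4, l ranges over 0 … 3.
The (l, m_l) pairs meeting m_l ≥ 2 give: l=2 → 1; l=3 → 2.
Total orbitals: 1 + 2 = 3.

3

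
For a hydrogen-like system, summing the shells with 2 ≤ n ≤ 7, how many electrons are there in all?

Shell n has n² orbitals: 2²=4 + 3²=9 + 4²=16 + 5²=25 + 6²=36 + 7²=49 = 139 orbitals.
Two spin states per orbital: 2 × 139 = 278 electrons.

278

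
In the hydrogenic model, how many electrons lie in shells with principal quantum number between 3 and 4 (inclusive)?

50

Shell n has n² orbitals: 3²=9 + 4²=16 = 25 orbitals.
Two spin states per orbital: 2 × 25 = 50 electrons.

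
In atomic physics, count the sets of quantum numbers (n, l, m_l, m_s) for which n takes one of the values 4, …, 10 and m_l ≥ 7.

Treat each shell separately and count matching orbitals:
n=8 → 1; n=9 → 3; n=10 → 6.
Orbitals: 1 + 3 + 6 = 10. Including both spin states (m_s = ±1/2) gives 2 × 10 = 20 states.

20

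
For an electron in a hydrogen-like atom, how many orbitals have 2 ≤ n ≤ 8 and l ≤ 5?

162

Per-shell orbital counts meeting the constraint:
n=2 → 4; n=3 → 9; n=4 → 16; n=5 → 25; n=6 → 36; n=7 → 36; n=8 → 36.
Total orbitals: 4 + 9 + 16 + 25 + 36 + 36 + 36 = 162.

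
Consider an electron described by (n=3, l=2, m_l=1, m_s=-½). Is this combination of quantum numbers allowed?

n = 3 is a positive integer. l = 2 satisfies 0 ≤ l ≤ n−1 = 2. m_l = 1 lies in the range −l … +l (here −2 … 2). m_s = -1/2 is one of ±1/2.
All four constraints are satisfied.

Allowed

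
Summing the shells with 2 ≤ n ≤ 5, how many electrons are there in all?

108

Shell n has n² orbitals: 2²=4 + 3²=9 + 4²=16 + 5²=25 = 54 orbitals.
Two spin states per orbital: 2 × 54 = 108 electrons.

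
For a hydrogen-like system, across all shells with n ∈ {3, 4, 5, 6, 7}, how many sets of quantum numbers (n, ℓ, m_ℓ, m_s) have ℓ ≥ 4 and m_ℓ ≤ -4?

Work shell by shell — for each n, count the (ℓ, m_ℓ) pairs that satisfy ℓ ≥ 4 and m_ℓ ≤ -4:
n=5 → 1; n=6 → 3; n=7 → 6.
Orbitals: 1 + 3 + 6 = 10. Including both spin states (m_s = ±1/2) gives 2 × 10 = 20 states.

20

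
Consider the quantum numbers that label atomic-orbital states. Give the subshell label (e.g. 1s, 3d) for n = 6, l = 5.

l = 5 corresponds to the letter 'h', so the subshell is 6h.

6h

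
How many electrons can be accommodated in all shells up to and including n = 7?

Total orbitals = 1² + 2² + 3² + 4² + 5² + 6² + 7² = 140. Doubling for spin gives 280 electrons.

280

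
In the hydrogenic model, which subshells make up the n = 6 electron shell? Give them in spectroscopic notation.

For n = 6, l runs from 0 to 5. In spectroscopic notation l = 0,1,2,… ↔ s,p,d,f,g,h,i, so the subshells are 6s, 6p, 6d, 6f, 6g, 6h.

6s, 6p, 6d, 6f, 6g, 6h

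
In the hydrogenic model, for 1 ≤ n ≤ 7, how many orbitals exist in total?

140

Total orbitals = 1² + 2² + 3² + 4² + 5² + 6² + 7² = 140.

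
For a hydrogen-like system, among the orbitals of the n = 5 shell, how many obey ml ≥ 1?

10

Orbitals with ml ≥ 1, by l: l=1 → 1; l=2 → 2; l=3 → 3; l=4 → 4.
Total orbitals: 1 + 2 + 3 + 4 = 10.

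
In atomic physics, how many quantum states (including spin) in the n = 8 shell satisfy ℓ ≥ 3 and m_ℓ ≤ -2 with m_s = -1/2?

20

Go through ℓ = 0, …, 7 (the values permitted for n = 8).
The (ℓ, m_ℓ) pairs meeting ℓ ≥ 3 and m_ℓ ≤ -2 give: ℓ=3 → 2; ℓ=4 → 3; ℓ=5 → 4; ℓ=6 → 5; ℓ=7 → 6.
Orbitals: 2 + 3 + 4 + 5 + 6 = 20. With m_s fixed to a single value there is one state per orbital, giving 20 states.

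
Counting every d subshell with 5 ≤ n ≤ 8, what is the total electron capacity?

40

A d subshell (l = 2) exists for every n ≥ 3, so shells n = 5, 6, 7, 8 each contribute one — 4 subshells.
Since each d subshell holds 2(2·2+1) = 10 electrons, the total is 4 × 10 = 40.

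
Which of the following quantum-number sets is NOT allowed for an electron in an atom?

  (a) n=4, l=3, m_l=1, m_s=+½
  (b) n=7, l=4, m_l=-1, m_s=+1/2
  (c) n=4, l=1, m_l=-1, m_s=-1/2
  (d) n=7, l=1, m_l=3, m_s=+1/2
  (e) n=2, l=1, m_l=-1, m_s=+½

(d) has |m_l| = 3 > l = 1, violating −l ≤ m_l ≤ l.
The remaining sets (a), (b), (c), (e) satisfy all four rules.

(d)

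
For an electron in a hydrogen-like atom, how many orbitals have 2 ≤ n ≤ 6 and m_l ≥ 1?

Work shell by shell — for each n, count the (l, m_l) pairs that satisfy m_l ≥ 1:
n=2 → 1; n=3 → 3; n=4 → 6; n=5 → 10; n=6 → 15.
Total orbitals: 1 + 3 + 6 + 10 + 15 = 35.

35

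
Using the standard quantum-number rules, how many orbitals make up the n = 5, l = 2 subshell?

A subshell has 2l+1 orbitals; with l = 2, that's 5.

5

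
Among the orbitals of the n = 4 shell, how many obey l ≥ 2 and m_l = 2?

Go through l = 0, …, 3 (the values permitted for n = 4).
Per l-value: l=2 → 1; l=3 → 1.
Total orbitals: 1 + 1 = 2.

2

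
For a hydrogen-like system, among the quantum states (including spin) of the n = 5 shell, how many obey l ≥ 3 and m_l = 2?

The n = 5 shell has l = 0 through 4; check each.
Contributions: l=3 → 1; l=4 → 1.
Orbitals: 1 + 1 = 2. Each orbital carries two spin states, so 2 × 2 = 4 states.

4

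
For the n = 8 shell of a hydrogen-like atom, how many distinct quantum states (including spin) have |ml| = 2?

Per l-value: l=2 → 2; l=3 → 2; l=4 → 2; l=5 → 2; l=6 → 2; l=7 → 2.
Orbitals: 2 + 2 + 2 + 2 + 2 + 2 = 12. Each orbital carries two spin states, so 12 × 2 = 24 states.

24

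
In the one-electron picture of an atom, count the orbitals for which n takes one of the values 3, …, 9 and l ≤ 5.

Per-shell orbital counts meeting the constraint:
n=3 → 9; n=4 → 16; n=5 → 25; n=6 → 36; n=7 → 36; n=8 → 36; n=9 → 36.
Total orbitals: 9 + 16 + 25 + 36 + 36 + 36 + 36 = 194.

194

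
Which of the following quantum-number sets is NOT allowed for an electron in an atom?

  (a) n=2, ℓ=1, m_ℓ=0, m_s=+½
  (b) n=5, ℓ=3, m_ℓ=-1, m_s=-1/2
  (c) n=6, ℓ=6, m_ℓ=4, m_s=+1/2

(c)

(c) has ℓ = 6 ≥ n = 6, violating 0 ≤ ℓ ≤ n−1.
The remaining sets (a), (b) satisfy all four rules.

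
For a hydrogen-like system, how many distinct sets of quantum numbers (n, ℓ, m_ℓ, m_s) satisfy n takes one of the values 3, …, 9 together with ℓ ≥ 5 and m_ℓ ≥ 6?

Per-shell orbital counts meeting the constraint:
n=7 → 1; n=8 → 3; n=9 → 6.
Orbitals: 1 + 3 + 6 = 10. Including both spin states (m_s = ±1/2) gives 2 × 10 = 20 states.

20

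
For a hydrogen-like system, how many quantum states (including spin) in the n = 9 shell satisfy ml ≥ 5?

Per l-value: l=5 → 1; l=6 → 2; l=7 → 3; l=8 → 4.
Orbitals: 1 + 2 + 3 + 4 = 10. Each orbital carries two spin states, so 10 × 2 = 20 states.

20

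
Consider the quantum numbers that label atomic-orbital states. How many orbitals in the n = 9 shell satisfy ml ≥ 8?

Go through l = 0, …, 8 (the values permitted for n = 9).
Orbitals with ml ≥ 8, by l: l=8 → 1.
Total orbitals: 1.

1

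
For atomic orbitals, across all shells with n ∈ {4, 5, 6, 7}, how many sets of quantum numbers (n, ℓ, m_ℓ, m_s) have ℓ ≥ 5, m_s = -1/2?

35

Work shell by shell — for each n, count the (ℓ, m_ℓ) pairs that satisfy ℓ ≥ 5:
n=6 → 11; n=7 → 24.
Orbitals: 11 + 24 = 35. With m_s fixed to -1/2 there is one state per orbital, so 35 states.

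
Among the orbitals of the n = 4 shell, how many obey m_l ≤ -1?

The n = 4 shell has l = 0 through 3; check each.
Per l-value: l=1 → 1; l=2 → 2; l=3 → 3.
Total orbitals: 1 + 2 + 3 = 6.

6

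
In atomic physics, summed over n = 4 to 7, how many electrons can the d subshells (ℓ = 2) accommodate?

40

A d subshell (ℓ = 2) exists for every n ≥ 3, so shells n = 4, 5, 6, 7 each contribute one — 4 subshells.
Since each d subshell holds 2(2·2+1) = 10 electrons, the total is 4 × 10 = 40.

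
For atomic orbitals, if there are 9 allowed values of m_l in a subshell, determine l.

m_l ranges over 2l+1 integers, so 2l+1 = 9 ⇒ l = 4.

l = 4 (g)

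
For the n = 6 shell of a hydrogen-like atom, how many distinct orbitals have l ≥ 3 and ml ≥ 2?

9

For n = 6, l ranges over 0 … 5.
Per l-value: l=3 → 2; l=4 → 3; l=5 → 4.
Total orbitals: 2 + 3 + 4 = 9.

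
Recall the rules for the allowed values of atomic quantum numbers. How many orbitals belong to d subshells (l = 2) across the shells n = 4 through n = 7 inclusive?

20

A d subshell (l = 2) exists for every n ≥ 3, so shells n = 4, 5, 6, 7 each contribute one — 4 subshells.
Since each d subshell has 2·2+1 = 5 orbitals, the total is 4 × 5 = 20.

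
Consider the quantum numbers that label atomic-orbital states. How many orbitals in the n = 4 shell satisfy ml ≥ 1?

Contributions: l=1 → 1; l=2 → 2; l=3 → 3.
Total orbitals: 1 + 2 + 3 = 6.

6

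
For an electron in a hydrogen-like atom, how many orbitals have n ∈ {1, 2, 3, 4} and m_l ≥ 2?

Per-shell orbital counts meeting the constraint:
n=3 → 1; n=4 → 3.
Total orbitals: 1 + 3 = 4.

4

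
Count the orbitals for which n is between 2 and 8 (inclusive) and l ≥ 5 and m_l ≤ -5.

Per-shell orbital counts meeting the constraint:
n=6 → 1; n=7 → 3; n=8 → 6.
Total orbitals: 1 + 3 + 6 = 10.

10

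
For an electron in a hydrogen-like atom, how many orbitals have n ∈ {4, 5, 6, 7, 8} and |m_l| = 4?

20

Count contributing orbitals for each principal shell:
n=5 → 2; n=6 → 4; n=7 → 6; n=8 → 8.
Total orbitals: 2 + 4 + 6 + 8 = 20.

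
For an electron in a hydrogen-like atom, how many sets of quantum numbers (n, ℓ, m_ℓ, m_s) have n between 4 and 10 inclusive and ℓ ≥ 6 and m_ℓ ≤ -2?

120

Work shell by shell — for each n, count the (ℓ, m_ℓ) pairs that satisfy ℓ ≥ 6 and m_ℓ ≤ -2:
n=7 → 5; n=8 → 11; n=9 → 18; n=10 → 26.
Orbitals: 5 + 11 + 18 + 26 = 60. Including both spin states (m_s = ±1/2) gives 2 × 60 = 120 states.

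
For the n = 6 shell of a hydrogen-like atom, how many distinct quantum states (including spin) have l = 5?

22

Go through l = 0, …, 5 (the values permitted for n = 6).
Per l-value: l=5 → 11.
Orbitals: 11. Each orbital carries two spin states, so 11 × 2 = 22 states.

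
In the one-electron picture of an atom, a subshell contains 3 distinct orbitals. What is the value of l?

l = 1 (p)

2l+1 = 3 gives l = 1.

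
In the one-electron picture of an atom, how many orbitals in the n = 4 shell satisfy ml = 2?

Go through l = 0, …, 3 (the values permitted for n = 4).
Contributions: l=2 → 1; l=3 → 1.
Total orbitals: 1 + 1 = 2.

2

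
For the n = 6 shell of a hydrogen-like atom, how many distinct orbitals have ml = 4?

Go through l = 0, …, 5 (the values permitted for n = 6).
Orbitals with ml = 4, by l: l=4 → 1; l=5 → 1.
Total orbitals: 1 + 1 = 2.

2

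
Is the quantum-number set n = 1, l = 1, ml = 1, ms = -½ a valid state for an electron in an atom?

Not allowed

The orbital quantum number must satisfy 0 ≤ l ≤ n−1. With n = 1 the allowed l values are 0, so l = 1 is out of range.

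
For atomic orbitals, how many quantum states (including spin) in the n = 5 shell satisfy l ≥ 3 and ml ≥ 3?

6

The n = 5 shell has l = 0 through 4; check each.
Per l-value: l=3 → 1; l=4 → 2.
Orbitals: 1 + 2 = 3. Each orbital carries two spin states, so 3 × 2 = 6 states.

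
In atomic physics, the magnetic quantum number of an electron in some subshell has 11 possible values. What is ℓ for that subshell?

ℓ = 5 (h)

m_ℓ ranges over 2ℓ+1 integers, so 2ℓ+1 = 11 ⇒ ℓ = 5.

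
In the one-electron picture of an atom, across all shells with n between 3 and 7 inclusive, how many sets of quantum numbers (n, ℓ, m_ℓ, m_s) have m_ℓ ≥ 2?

70

For each n in the range, tally the orbitals obeying m_ℓ ≥ 2:
n=3 → 1; n=4 → 3; n=5 → 6; n=6 → 10; n=7 → 15.
Orbitals: 1 + 3 + 6 + 10 + 15 = 35. Including both spin states (m_s = ±1/2) gives 2 × 35 = 70 states.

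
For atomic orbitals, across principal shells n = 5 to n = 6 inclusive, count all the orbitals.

61

Shell n has n² orbitals: 5²=25 + 6²=36 = 61 orbitals.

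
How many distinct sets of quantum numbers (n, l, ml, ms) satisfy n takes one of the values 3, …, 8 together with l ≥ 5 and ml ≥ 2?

For each n in the range, tally the orbitals obeying l ≥ 5 and ml ≥ 2:
n=6 → 4; n=7 → 9; n=8 → 15.
Orbitals: 4 + 9 + 15 = 28. Including both spin states (ms = ±1/2) gives 2 × 28 = 56 states.

56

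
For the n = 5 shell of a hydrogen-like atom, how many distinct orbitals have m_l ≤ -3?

3

Orbitals with m_l ≤ -3, by l: l=3 → 1; l=4 → 2.
Total orbitals: 1 + 2 = 3.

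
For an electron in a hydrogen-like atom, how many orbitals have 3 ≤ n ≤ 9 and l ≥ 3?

217

For each n in the range, tally the orbitals obeying l ≥ 3:
n=4 → 7; n=5 → 16; n=6 → 27; n=7 → 40; n=8 → 55; n=9 → 72.
Total orbitals: 7 + 16 + 27 + 40 + 55 + 72 = 217.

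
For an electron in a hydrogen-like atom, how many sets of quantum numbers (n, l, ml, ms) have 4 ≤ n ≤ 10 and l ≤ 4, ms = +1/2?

Treat each shell separately and count matching orbitals:
n=4 → 16; n=5 → 25; n=6 → 25; n=7 → 25; n=8 → 25; n=9 → 25; n=10 → 25.
Orbitals: 16 + 25 + 25 + 25 + 25 + 25 + 25 = 166. With ms fixed to +1/2 there is one state per orbital, so 166 states.

166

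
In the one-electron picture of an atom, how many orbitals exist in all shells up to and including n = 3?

Total orbitals = 1² + 2² + 3² = 14.

14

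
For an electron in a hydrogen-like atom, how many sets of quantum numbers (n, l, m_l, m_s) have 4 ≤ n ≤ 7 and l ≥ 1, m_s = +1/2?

122

Go shell by shell, enumerating (l, m_l) with l ≥ 1:
n=4 → 15; n=5 → 24; n=6 → 35; n=7 → 48.
Orbitals: 15 + 24 + 35 + 48 = 122. With m_s fixed to +1/2 there is one state per orbital, so 122 states.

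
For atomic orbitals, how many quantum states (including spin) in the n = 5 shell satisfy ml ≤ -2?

12

For n = 5, l ranges over 0 … 4.
Per l-value: l=2 → 1; l=3 → 2; l=4 → 3.
Orbitals: 1 + 2 + 3 = 6. Each orbital carries two spin states, so 6 × 2 = 12 states.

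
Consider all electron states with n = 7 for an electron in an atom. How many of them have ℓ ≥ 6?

26

With n = 7 the allowed ℓ are 0, 1, …, 6.
The (ℓ, m_ℓ) pairs meeting ℓ ≥ 6 give: ℓ=6 → 13.
Orbitals: 13. Each orbital carries two spin states, so 13 × 2 = 26 states.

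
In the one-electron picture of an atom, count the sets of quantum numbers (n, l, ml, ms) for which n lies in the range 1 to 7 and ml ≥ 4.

20

Treat each shell separately and count matching orbitals:
n=5 → 1; n=6 → 3; n=7 → 6.
Orbitals: 1 + 3 + 6 = 10. Including both spin states (ms = ±1/2) gives 2 × 10 = 20 states.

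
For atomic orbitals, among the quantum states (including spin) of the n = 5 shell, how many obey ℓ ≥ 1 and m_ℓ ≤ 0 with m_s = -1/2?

Go through ℓ = 0, …, 4 (the values permitted for n = 5).
Per ℓ-value: ℓ=1 → 2; ℓ=2 → 3; ℓ=3 → 4; ℓ=4 → 5.
Orbitals: 2 + 3 + 4 + 5 = 14. With m_s fixed to a single value there is one state per orbital, giving 14 states.

14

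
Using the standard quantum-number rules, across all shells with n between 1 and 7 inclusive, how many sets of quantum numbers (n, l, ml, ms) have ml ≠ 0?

Treat each shell separately and count matching orbitals:
n=2 → 2; n=3 → 6; n=4 → 12; n=5 → 20; n=6 → 30; n=7 → 42.
Orbitals: 2 + 6 + 12 + 20 + 30 + 42 = 112. Including both spin states (ms = ±1/2) gives 2 × 112 = 224 states.

224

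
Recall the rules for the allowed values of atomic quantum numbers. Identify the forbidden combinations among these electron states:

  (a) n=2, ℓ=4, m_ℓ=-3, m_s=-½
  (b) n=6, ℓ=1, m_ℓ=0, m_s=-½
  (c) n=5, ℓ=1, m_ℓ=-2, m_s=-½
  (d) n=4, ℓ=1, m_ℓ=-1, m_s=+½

(a) and (c)

(a) has ℓ = 4 ≥ n = 2, violating 0 ≤ ℓ ≤ n−1.
(c) has |m_ℓ| = 2 > ℓ = 1, violating −ℓ ≤ m_ℓ ≤ ℓ.
The remaining sets (b), (d) satisfy all four rules.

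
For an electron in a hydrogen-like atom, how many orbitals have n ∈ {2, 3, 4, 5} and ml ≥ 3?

4

Work shell by shell — for each n, count the (l, ml) pairs that satisfy ml ≥ 3:
n=4 → 1; n=5 → 3.
Total orbitals: 1 + 3 = 4.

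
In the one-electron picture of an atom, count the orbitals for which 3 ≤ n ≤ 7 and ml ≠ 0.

Count contributing orbitals for each principal shell:
n=3 → 6; n=4 → 12; n=5 → 20; n=6 → 30; n=7 → 42.
Total orbitals: 6 + 12 + 20 + 30 + 42 = 110.

110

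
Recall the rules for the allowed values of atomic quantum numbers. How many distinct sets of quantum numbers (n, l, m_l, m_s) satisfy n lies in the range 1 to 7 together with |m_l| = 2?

Count contributing orbitals for each principal shell:
n=3 → 2; n=4 → 4; n=5 → 6; n=6 → 8; n=7 → 10.
Orbitals: 2 + 4 + 6 + 8 + 10 = 30. Including both spin states (m_s = ±1/2) gives 2 × 30 = 60 states.

60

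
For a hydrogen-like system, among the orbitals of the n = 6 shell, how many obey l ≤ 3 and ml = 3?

Contributions: l=3 → 1.
Total orbitals: 1.

1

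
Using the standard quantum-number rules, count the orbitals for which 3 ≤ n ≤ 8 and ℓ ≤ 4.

Treat each shell separately and count matching orbitals:
n=3 → 9; n=4 → 16; n=5 → 25; n=6 → 25; n=7 → 25; n=8 → 25.
Total orbitals: 9 + 16 + 25 + 25 + 25 + 25 = 125.

125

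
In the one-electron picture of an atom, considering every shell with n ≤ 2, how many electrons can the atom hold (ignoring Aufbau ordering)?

10

Total orbitals = 1² + 2² = 5. Doubling for spin gives 10 electrons.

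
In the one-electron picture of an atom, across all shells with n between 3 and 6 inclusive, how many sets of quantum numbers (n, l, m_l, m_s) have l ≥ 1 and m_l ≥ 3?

Count contributing orbitals for each principal shell:
n=4 → 1; n=5 → 3; n=6 → 6.
Orbitals: 1 + 3 + 6 = 10. Including both spin states (m_s = ±1/2) gives 2 × 10 = 20 states.

20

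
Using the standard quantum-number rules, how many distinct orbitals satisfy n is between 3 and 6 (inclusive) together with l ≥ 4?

Go shell by shell, enumerating (l, ml) with l ≥ 4:
n=5 → 9; n=6 → 20.
Total orbitals: 9 + 20 = 29.

29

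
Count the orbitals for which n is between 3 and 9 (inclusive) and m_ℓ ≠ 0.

238

Per-shell orbital counts meeting the constraint:
n=3 → 6; n=4 → 12; n=5 → 20; n=6 → 30; n=7 → 42; n=8 → 56; n=9 → 72.
Total orbitals: 6 + 12 + 20 + 30 + 42 + 56 + 72 = 238.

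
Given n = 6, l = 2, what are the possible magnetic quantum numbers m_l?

-2, -1, 0, 1, 2

m_l takes every integer from −l to +l. With l = 2 that gives the 5 values -2, -1, 0, 1, 2.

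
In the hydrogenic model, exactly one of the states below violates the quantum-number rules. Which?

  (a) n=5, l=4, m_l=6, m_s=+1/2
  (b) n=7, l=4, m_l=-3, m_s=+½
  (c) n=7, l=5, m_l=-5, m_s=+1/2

(a)

(a) has |m_l| = 6 > l = 4, violating −l ≤ m_l ≤ l.
The remaining sets (b), (c) satisfy all four rules.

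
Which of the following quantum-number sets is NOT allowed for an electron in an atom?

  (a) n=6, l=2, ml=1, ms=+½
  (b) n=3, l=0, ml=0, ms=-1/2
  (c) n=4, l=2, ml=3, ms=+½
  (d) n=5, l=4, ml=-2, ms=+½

(c)

(c) has |ml| = 3 > l = 2, violating −l ≤ ml ≤ l.
The remaining sets (a), (b), (d) satisfy all four rules.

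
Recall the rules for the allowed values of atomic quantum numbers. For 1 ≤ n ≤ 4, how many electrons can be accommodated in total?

60

Total orbitals = 1² + 2² + 3² + 4² = 30. Doubling for spin gives 60 electrons.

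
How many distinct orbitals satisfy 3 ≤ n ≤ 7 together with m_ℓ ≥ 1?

Go shell by shell, enumerating (ℓ, m_ℓ) with m_ℓ ≥ 1:
n=3 → 3; n=4 → 6; n=5 → 10; n=6 → 15; n=7 → 21.
Total orbitals: 3 + 6 + 10 + 15 + 21 = 55.

55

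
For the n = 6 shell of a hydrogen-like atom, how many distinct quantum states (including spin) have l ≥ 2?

64

Go through l = 0, …, 5 (the values permitted for n = 6).
The (l, m_l) pairs meeting l ≥ 2 give: l=2 → 5; l=3 → 7; l=4 → 9; l=5 → 11.
Orbitals: 5 + 7 + 9 + 11 = 32. Each orbital carries two spin states, so 32 × 2 = 64 states.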